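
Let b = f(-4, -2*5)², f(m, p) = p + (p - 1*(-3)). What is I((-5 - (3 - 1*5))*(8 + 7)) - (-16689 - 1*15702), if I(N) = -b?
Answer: 32102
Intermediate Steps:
f(m, p) = 3 + 2*p (f(m, p) = p + (p + 3) = p + (3 + p) = 3 + 2*p)
b = 289 (b = (3 + 2*(-2*5))² = (3 + 2*(-10))² = (3 - 20)² = (-17)² = 289)
I(N) = -289 (I(N) = -1*289 = -289)
I((-5 - (3 - 1*5))*(8 + 7)) - (-16689 - 1*15702) = -289 - (-16689 - 1*15702) = -289 - (-16689 - 15702) = -289 - 1*(-32391) = -289 + 32391 = 32102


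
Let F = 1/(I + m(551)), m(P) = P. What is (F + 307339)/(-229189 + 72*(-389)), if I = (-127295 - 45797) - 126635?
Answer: -91948452663/76947169672 ≈ -1.1950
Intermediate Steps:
I = -299727 (I = -173092 - 126635 = -299727)
F = -1/299176 (F = 1/(-299727 + 551) = 1/(-299176) = -1/299176 ≈ -3.3425e-6)
(F + 307339)/(-229189 + 72*(-389)) = (-1/299176 + 307339)/(-229189 + 72*(-389)) = 91948452663/(299176*(-229189 - 28008)) = (91948452663/299176)/(-257197) = (91948452663/299176)*(-1/257197) = -91948452663/76947169672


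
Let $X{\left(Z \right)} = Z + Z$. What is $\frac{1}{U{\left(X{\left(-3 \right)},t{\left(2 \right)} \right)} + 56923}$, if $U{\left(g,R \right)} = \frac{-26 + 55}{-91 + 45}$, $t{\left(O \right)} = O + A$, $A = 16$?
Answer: $\frac{46}{2618429} \approx 1.7568 \cdot 10^{-5}$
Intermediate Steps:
$t{\left(O \right)} = 16 + O$ ($t{\left(O \right)} = O + 16 = 16 + O$)
$X{\left(Z \right)} = 2 Z$
$U{\left(g,R \right)} = - \frac{29}{46}$ ($U{\left(g,R \right)} = \frac{29}{-46} = 29 \left(- \frac{1}{46}\right) = - \frac{29}{46}$)
$\frac{1}{U{\left(X{\left(-3 \right)},t{\left(2 \right)} \right)} + 56923} = \frac{1}{- \frac{29}{46} + 56923} = \frac{1}{\frac{2618429}{46}} = \frac{46}{2618429}$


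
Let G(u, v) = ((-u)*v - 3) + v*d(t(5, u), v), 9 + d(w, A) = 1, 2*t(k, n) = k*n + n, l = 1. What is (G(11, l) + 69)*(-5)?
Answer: -235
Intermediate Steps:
t(k, n) = n/2 + k*n/2 (t(k, n) = (k*n + n)/2 = (n + k*n)/2 = n/2 + k*n/2)
d(w, A) = -8 (d(w, A) = -9 + 1 = -8)
G(u, v) = -3 - 8*v - u*v (G(u, v) = ((-u)*v - 3) + v*(-8) = (-u*v - 3) - 8*v = (-3 - u*v) - 8*v = -3 - 8*v - u*v)
(G(11, l) + 69)*(-5) = ((-3 - 8*1 - 1*11*1) + 69)*(-5) = ((-3 - 8 - 11) + 69)*(-5) = (-22 + 69)*(-5) = 47*(-5) = -235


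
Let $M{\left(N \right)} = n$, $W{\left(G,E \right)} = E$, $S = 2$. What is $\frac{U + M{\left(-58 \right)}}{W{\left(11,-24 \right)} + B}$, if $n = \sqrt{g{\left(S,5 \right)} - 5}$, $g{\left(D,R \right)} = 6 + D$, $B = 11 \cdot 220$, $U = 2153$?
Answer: $\frac{2153}{2396} + \frac{\sqrt{3}}{2396} \approx 0.8993$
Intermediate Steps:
$B = 2420$
$n = \sqrt{3}$ ($n = \sqrt{\left(6 + 2\right) - 5} = \sqrt{8 - 5} = \sqrt{3} \approx 1.732$)
$M{\left(N \right)} = \sqrt{3}$
$\frac{U + M{\left(-58 \right)}}{W{\left(11,-24 \right)} + B} = \frac{2153 + \sqrt{3}}{-24 + 2420} = \frac{2153 + \sqrt{3}}{2396} = \left(2153 + \sqrt{3}\right) \frac{1}{2396} = \frac{2153}{2396} + \frac{\sqrt{3}}{2396}$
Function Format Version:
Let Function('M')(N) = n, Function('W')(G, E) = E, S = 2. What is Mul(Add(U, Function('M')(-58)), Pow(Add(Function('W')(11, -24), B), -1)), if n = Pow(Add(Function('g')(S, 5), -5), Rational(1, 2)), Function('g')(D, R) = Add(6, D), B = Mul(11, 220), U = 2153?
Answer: Add(Rational(2153, 2396), Mul(Rational(1, 2396), Pow(3, Rational(1, 2)))) ≈ 0.89930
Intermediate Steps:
B = 2420
n = Pow(3, Rational(1, 2)) (n = Pow(Add(Add(6, 2), -5), Rational(1, 2)) = Pow(Add(8, -5), Rational(1, 2)) = Pow(3, Rational(1, 2)) ≈ 1.7320)
Function('M')(N) = Pow(3, Rational(1, 2))
Mul(Add(U, Function('M')(-58)), Pow(Add(Function('W')(11, -24), B), -1)) = Mul(Add(2153, Pow(3, Rational(1, 2))), Pow(Add(-24, 2420), -1)) = Mul(Add(2153, Pow(3, Rational(1, 2))), Pow(2396, -1)) = Mul(Add(2153, Pow(3, Rational(1, 2))), Rational(1, 2396)) = Add(Rational(2153, 2396), Mul(Rational(1, 2396), Pow(3, Rational(1, 2))))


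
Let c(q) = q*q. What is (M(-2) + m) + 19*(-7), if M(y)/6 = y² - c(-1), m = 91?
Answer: -24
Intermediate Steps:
c(q) = q²
M(y) = -6 + 6*y² (M(y) = 6*(y² - 1*(-1)²) = 6*(y² - 1*1) = 6*(y² - 1) = 6*(-1 + y²) = -6 + 6*y²)
(M(-2) + m) + 19*(-7) = ((-6 + 6*(-2)²) + 91) + 19*(-7) = ((-6 + 6*4) + 91) - 133 = ((-6 + 24) + 91) - 133 = (18 + 91) - 133 = 109 - 133 = -24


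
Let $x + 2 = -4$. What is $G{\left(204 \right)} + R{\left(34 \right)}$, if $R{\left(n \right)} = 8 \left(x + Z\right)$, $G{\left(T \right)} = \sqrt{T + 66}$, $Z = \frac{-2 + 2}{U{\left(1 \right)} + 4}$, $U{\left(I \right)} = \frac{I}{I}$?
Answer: $-48 + 3 \sqrt{30} \approx -31.568$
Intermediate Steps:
$x = -6$ ($x = -2 - 4 = -6$)
$U{\left(I \right)} = 1$
$Z = 0$ ($Z = \frac{-2 + 2}{1 + 4} = \frac{0}{5} = 0 \cdot \frac{1}{5} = 0$)
$G{\left(T \right)} = \sqrt{66 + T}$
$R{\left(n \right)} = -48$ ($R{\left(n \right)} = 8 \left(-6 + 0\right) = 8 \left(-6\right) = -48$)
$G{\left(204 \right)} + R{\left(34 \right)} = \sqrt{66 + 204} - 48 = \sqrt{270} - 48 = 3 \sqrt{30} - 48 = -48 + 3 \sqrt{30}$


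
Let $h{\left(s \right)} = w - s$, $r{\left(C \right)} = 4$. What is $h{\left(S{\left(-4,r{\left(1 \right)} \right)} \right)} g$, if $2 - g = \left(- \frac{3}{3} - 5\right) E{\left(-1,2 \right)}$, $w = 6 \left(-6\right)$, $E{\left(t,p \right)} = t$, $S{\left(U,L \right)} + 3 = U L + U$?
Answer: $52$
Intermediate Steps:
$S{\left(U,L \right)} = -3 + U + L U$ ($S{\left(U,L \right)} = -3 + \left(U L + U\right) = -3 + \left(L U + U\right) = -3 + \left(U + L U\right) = -3 + U + L U$)
$w = -36$
$h{\left(s \right)} = -36 - s$
$g = -4$ ($g = 2 - \left(- \frac{3}{3} - 5\right) \left(-1\right) = 2 - \left(\left(-3\right) \frac{1}{3} - 5\right) \left(-1\right) = 2 - \left(-1 - 5\right) \left(-1\right) = 2 - \left(-6\right) \left(-1\right) = 2 - 6 = -4$)
$h{\left(S{\left(-4,r{\left(1 \right)} \right)} \right)} g = \left(-36 - \left(-3 - 4 + 4 \left(-4\right)\right)\right) \left(-4\right) = \left(-36 - \left(-3 - 4 - 16\right)\right) \left(-4\right) = \left(-36 - -23\right) \left(-4\right) = \left(-36 + 23\right) \left(-4\right) = \left(-13\right) \left(-4\right) = 52$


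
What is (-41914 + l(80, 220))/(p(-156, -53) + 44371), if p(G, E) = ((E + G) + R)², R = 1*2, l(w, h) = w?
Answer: -20917/43610 ≈ -0.47964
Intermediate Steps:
R = 2
p(G, E) = (2 + E + G)² (p(G, E) = ((E + G) + 2)² = (2 + E + G)²)
(-41914 + l(80, 220))/(p(-156, -53) + 44371) = (-41914 + 80)/((2 - 53 - 156)² + 44371) = -41834/((-207)² + 44371) = -41834/(42849 + 44371) = -41834/87220 = -41834*1/87220 = -20917/43610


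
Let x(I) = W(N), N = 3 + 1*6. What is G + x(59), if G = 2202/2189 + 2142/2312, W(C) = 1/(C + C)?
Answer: 2663213/1339668 ≈ 1.9880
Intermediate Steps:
N = 9 (N = 3 + 6 = 9)
W(C) = 1/(2*C)
x(I) = 1/18 (x(I) = (½)/9 = (½)*(⅑) = 1/18)
G = 287643/148852 (G = 2202*(1/2189) + 2142*(1/2312) = 2202/2189 + 63/68 = 287643/148852 ≈ 1.9324)
G + x(59) = 287643/148852 + 1/18 = 2663213/1339668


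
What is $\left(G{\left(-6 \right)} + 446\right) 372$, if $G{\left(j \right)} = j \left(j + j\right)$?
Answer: $192696$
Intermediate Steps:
$G{\left(j \right)} = 2 j^{2}$ ($G{\left(j \right)} = j 2 j = 2 j^{2}$)
$\left(G{\left(-6 \right)} + 446\right) 372 = \left(2 \left(-6\right)^{2} + 446\right) 372 = \left(2 \cdot 36 + 446\right) 372 = \left(72 + 446\right) 372 = 518 \cdot 372 = 192696$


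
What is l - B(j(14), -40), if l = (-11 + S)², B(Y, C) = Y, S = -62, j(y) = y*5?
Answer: 5259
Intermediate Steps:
j(y) = 5*y
l = 5329 (l = (-11 - 62)² = (-73)² = 5329)
l - B(j(14), -40) = 5329 - 5*14 = 5329 - 1*70 = 5329 - 70 = 5259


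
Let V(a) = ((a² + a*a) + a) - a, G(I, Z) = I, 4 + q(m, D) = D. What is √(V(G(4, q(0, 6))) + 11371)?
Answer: 3*√1267 ≈ 106.78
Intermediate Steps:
q(m, D) = -4 + D
V(a) = 2*a² (V(a) = ((a² + a²) + a) - a = (2*a² + a) - a = (a + 2*a²) - a = 2*a²)
√(V(G(4, q(0, 6))) + 11371) = √(2*4² + 11371) = √(2*16 + 11371) = √(32 + 11371) = √11403 = 3*√1267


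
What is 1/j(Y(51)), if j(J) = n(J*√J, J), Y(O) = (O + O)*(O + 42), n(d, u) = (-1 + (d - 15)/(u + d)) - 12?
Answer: -1137990118026/13655751217775 + 30042162*√1054/13655751217775 ≈ -0.083263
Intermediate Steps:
n(d, u) = -13 + (-15 + d)/(d + u) (n(d, u) = (-1 + (-15 + d)/(d + u)) - 12 = -13 + (-15 + d)/(d + u))
Y(O) = 2*O*(42 + O) (Y(O) = (2*O)*(42 + O) = 2*O*(42 + O))
j(J) = (-15 - 13*J - 12*J^(3/2))/(J + J^(3/2)) (j(J) = (-15 - 13*J - 12*J*√J)/(J*√J + J) = (-15 - 13*J - 12*J^(3/2))/(J^(3/2) + J) = (-15 - 13*J - 12*J^(3/2))/(J + J^(3/2)))
1/j(Y(51)) = 1/((-15 - 26*51*(42 + 51) - 12*102*√102*(42 + 51)^(3/2))/(2*51*(42 + 51) + (2*51*(42 + 51))^(3/2))) = 1/((-15 - 26*51*93 - 12*28458*√1054)/(2*51*93 + (2*51*93)^(3/2))) = 1/((-15 - 13*9486 - 341496*√1054)/(9486 + 9486^(3/2))) = 1/((-15 - 123318 - 341496*√1054)/(9486 + 28458*√1054)) = 1/((-123333 - 341496*√1054)/(9486 + 28458*√1054)) = (9486 + 28458*√1054)/(-123333 - 341496*√1054)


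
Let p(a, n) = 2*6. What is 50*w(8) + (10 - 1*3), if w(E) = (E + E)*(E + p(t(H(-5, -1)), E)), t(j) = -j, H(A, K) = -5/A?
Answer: 16007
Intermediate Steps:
p(a, n) = 12
w(E) = 2*E*(12 + E) (w(E) = (E + E)*(E + 12) = (2*E)*(12 + E) = 2*E*(12 + E))
50*w(8) + (10 - 1*3) = 50*(2*8*(12 + 8)) + (10 - 1*3) = 50*(2*8*20) + (10 - 3) = 50*320 + 7 = 16000 + 7 = 16007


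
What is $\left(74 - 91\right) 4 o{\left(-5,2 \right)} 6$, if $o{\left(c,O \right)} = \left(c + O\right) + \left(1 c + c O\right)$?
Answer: $7344$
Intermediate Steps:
$o{\left(c,O \right)} = O + 2 c + O c$ ($o{\left(c,O \right)} = \left(O + c\right) + \left(c + O c\right) = O + 2 c + O c$)
$\left(74 - 91\right) 4 o{\left(-5,2 \right)} 6 = \left(74 - 91\right) 4 \left(2 + 2 \left(-5\right) + 2 \left(-5\right)\right) 6 = - 17 \cdot 4 \left(2 - 10 - 10\right) 6 = - 17 \cdot 4 \left(-18\right) 6 = - 17 \left(\left(-72\right) 6\right) = \left(-17\right) \left(-432\right) = 7344$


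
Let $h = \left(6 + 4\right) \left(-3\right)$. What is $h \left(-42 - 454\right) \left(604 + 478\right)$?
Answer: $16100160$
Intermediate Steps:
$h = -30$ ($h = 10 \left(-3\right) = -30$)
$h \left(-42 - 454\right) \left(604 + 478\right) = - 30 \left(-42 - 454\right) \left(604 + 478\right) = - 30 \left(\left(-496\right) 1082\right) = \left(-30\right) \left(-536672\right) = 16100160$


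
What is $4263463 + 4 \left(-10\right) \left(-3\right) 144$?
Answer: $4280743$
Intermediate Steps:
$4263463 + 4 \left(-10\right) \left(-3\right) 144 = 4263463 + \left(-40\right) \left(-3\right) 144 = 4263463 + 120 \cdot 144 = 4263463 + 17280 = 4280743$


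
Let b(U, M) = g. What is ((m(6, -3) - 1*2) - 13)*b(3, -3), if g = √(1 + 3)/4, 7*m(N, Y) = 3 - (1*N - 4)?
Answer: -52/7 ≈ -7.4286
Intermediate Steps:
m(N, Y) = 1 - N/7 (m(N, Y) = (3 - (1*N - 4))/7 = (3 - (N - 4))/7 = (3 - (-4 + N))/7 = (3 + (4 - N))/7 = (7 - N)/7 = 1 - N/7)
g = ½ (g = √4*(¼) = 2*(¼) = ½ ≈ 0.50000)
b(U, M) = ½
((m(6, -3) - 1*2) - 13)*b(3, -3) = (((1 - ⅐*6) - 1*2) - 13)*(½) = (((1 - 6/7) - 2) - 13)*(½) = ((⅐ - 2) - 13)*(½) = (-13/7 - 13)*(½) = -104/7*½ = -52/7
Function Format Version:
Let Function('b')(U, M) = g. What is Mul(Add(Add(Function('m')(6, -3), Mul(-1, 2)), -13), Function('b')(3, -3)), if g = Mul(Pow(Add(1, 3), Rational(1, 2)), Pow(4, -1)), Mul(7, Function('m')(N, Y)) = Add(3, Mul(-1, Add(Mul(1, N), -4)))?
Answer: Rational(-52, 7) ≈ -7.4286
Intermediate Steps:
Function('m')(N, Y) = Add(1, Mul(Rational(-1, 7), N)) (Function('m')(N, Y) = Mul(Rational(1, 7), Add(3, Mul(-1, Add(Mul(1, N), -4)))) = Mul(Rational(1, 7), Add(3, Mul(-1, Add(N, -4)))) = Mul(Rational(1, 7), Add(3, Mul(-1, Add(-4, N)))) = Mul(Rational(1, 7), Add(3, Add(4, Mul(-1, N)))) = Mul(Rational(1, 7), Add(7, Mul(-1, N))) = Add(1, Mul(Rational(-1, 7), N)))
g = Rational(1, 2) (g = Mul(Pow(4, Rational(1, 2)), Rational(1, 4)) = Mul(2, Rational(1, 4)) = Rational(1, 2) ≈ 0.50000)
Function('b')(U, M) = Rational(1, 2)
Mul(Add(Add(Function('m')(6, -3), Mul(-1, 2)), -13), Function('b')(3, -3)) = Mul(Add(Add(Add(1, Mul(Rational(-1, 7), 6)), Mul(-1, 2)), -13), Rational(1, 2)) = Mul(Add(Add(Add(1, Rational(-6, 7)), -2), -13), Rational(1, 2)) = Mul(Add(Add(Rational(1, 7), -2), -13), Rational(1, 2)) = Mul(Add(Rational(-13, 7), -13), Rational(1, 2)) = Mul(Rational(-104, 7), Rational(1, 2)) = Rational(-52, 7)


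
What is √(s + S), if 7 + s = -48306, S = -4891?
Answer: 2*I*√13301 ≈ 230.66*I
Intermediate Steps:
s = -48313 (s = -7 - 48306 = -48313)
√(s + S) = √(-48313 - 4891) = √(-53204) = 2*I*√13301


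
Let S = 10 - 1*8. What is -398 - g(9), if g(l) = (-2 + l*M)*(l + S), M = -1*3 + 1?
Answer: -178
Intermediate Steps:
S = 2 (S = 10 - 8 = 2)
M = -2 (M = -3 + 1 = -2)
g(l) = (-2 - 2*l)*(2 + l) (g(l) = (-2 + l*(-2))*(l + 2) = (-2 - 2*l)*(2 + l))
-398 - g(9) = -398 - (-4 - 6*9 - 2*9²) = -398 - (-4 - 54 - 2*81) = -398 - (-4 - 54 - 162) = -398 - 1*(-220) = -398 + 220 = -178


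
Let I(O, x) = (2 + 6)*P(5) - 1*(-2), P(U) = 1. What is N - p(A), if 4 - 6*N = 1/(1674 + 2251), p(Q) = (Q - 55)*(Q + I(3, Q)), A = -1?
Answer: 3961633/7850 ≈ 504.67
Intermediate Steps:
I(O, x) = 10 (I(O, x) = (2 + 6)*1 - 1*(-2) = 8*1 + 2 = 8 + 2 = 10)
p(Q) = (-55 + Q)*(10 + Q) (p(Q) = (Q - 55)*(Q + 10) = (-55 + Q)*(10 + Q))
N = 5233/7850 (N = 2/3 - 1/(6*(1674 + 2251)) = 2/3 - 1/6/3925 = 2/3 - 1/6*1/3925 = 2/3 - 1/23550 = 5233/7850 ≈ 0.66662)
N - p(A) = 5233/7850 - (-550 + (-1)**2 - 45*(-1)) = 5233/7850 - (-550 + 1 + 45) = 5233/7850 - 1*(-504) = 5233/7850 + 504 = 3961633/7850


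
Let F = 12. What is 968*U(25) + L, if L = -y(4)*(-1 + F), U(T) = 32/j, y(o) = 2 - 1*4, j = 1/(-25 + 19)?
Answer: -185834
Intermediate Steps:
j = -1/6 (j = 1/(-6) = -1/6 ≈ -0.16667)
y(o) = -2 (y(o) = 2 - 4 = -2)
U(T) = -192 (U(T) = 32/(-1/6) = 32*(-6) = -192)
L = 22 (L = -(-2)*(-1 + 12) = -(-2)*11 = -1*(-22) = 22)
968*U(25) + L = 968*(-192) + 22 = -185856 + 22 = -185834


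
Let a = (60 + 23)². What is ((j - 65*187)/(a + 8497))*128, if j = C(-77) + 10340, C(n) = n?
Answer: -121088/7693 ≈ -15.740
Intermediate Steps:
j = 10263 (j = -77 + 10340 = 10263)
a = 6889 (a = 83² = 6889)
((j - 65*187)/(a + 8497))*128 = ((10263 - 65*187)/(6889 + 8497))*128 = ((10263 - 12155)/15386)*128 = -1892*1/15386*128 = -946/7693*128 = -121088/7693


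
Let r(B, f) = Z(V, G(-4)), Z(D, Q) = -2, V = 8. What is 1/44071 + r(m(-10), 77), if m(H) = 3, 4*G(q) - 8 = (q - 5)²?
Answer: -88141/44071 ≈ -2.0000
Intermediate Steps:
G(q) = 2 + (-5 + q)²/4 (G(q) = 2 + (q - 5)²/4 = 2 + (-5 + q)²/4)
r(B, f) = -2
1/44071 + r(m(-10), 77) = 1/44071 - 2 = -88141/44071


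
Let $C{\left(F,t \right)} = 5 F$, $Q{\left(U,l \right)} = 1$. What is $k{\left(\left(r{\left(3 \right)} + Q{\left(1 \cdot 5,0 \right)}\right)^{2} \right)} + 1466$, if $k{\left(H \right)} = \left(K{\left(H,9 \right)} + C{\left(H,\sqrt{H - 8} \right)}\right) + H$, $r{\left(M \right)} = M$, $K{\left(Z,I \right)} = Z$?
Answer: $1578$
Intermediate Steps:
$k{\left(H \right)} = 7 H$ ($k{\left(H \right)} = \left(H + 5 H\right) + H = 6 H + H = 7 H$)
$k{\left(\left(r{\left(3 \right)} + Q{\left(1 \cdot 5,0 \right)}\right)^{2} \right)} + 1466 = 7 \left(3 + 1\right)^{2} + 1466 = 7 \cdot 4^{2} + 1466 = 7 \cdot 16 + 1466 = 112 + 1466 = 1578$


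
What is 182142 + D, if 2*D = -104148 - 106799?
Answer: 153337/2 ≈ 76669.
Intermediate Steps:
D = -210947/2 (D = (-104148 - 106799)/2 = (1/2)*(-210947) = -210947/2 ≈ -1.0547e+5)
182142 + D = 182142 - 210947/2 = 153337/2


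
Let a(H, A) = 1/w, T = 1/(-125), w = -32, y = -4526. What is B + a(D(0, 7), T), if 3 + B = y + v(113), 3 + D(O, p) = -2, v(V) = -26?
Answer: -145761/32 ≈ -4555.0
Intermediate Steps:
D(O, p) = -5 (D(O, p) = -3 - 2 = -5)
T = -1/125 ≈ -0.0080000
a(H, A) = -1/32 (a(H, A) = 1/(-32) = -1/32)
B = -4555 (B = -3 + (-4526 - 26) = -3 - 4552 = -4555)
B + a(D(0, 7), T) = -4555 - 1/32 = -145761/32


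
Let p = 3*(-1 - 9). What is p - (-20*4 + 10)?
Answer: 40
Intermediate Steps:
p = -30 (p = 3*(-10) = -30)
p - (-20*4 + 10) = -30 - (-20*4 + 10) = -30 - (-4*20 + 10) = -30 - (-80 + 10) = -30 - 1*(-70) = -30 + 70 = 40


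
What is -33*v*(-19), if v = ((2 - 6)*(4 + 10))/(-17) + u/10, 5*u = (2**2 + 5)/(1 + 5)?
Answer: 3543177/1700 ≈ 2084.2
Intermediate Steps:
u = 3/10 (u = ((2**2 + 5)/(1 + 5))/5 = ((4 + 5)/6)/5 = (9*(1/6))/5 = (1/5)*(3/2) = 3/10 ≈ 0.30000)
v = 5651/1700 (v = ((2 - 6)*(4 + 10))/(-17) + (3/10)/10 = -4*14*(-1/17) + (3/10)*(1/10) = -56*(-1/17) + 3/100 = 56/17 + 3/100 = 5651/1700 ≈ 3.3241)
-33*v*(-19) = -33*5651/1700*(-19) = -186483/1700*(-19) = 3543177/1700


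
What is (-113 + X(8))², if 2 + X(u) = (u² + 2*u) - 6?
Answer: 1681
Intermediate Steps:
X(u) = -8 + u² + 2*u (X(u) = -2 + ((u² + 2*u) - 6) = -2 + (-6 + u² + 2*u) = -8 + u² + 2*u)
(-113 + X(8))² = (-113 + (-8 + 8² + 2*8))² = (-113 + (-8 + 64 + 16))² = (-113 + 72)² = (-41)² = 1681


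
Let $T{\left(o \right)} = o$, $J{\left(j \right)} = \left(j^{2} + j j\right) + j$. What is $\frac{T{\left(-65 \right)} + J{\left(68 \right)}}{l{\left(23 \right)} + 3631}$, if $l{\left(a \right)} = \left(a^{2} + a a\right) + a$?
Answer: $\frac{9251}{4712} \approx 1.9633$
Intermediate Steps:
$J{\left(j \right)} = j + 2 j^{2}$ ($J{\left(j \right)} = \left(j^{2} + j^{2}\right) + j = 2 j^{2} + j = j + 2 j^{2}$)
$l{\left(a \right)} = a + 2 a^{2}$ ($l{\left(a \right)} = \left(a^{2} + a^{2}\right) + a = 2 a^{2} + a = a + 2 a^{2}$)
$\frac{T{\left(-65 \right)} + J{\left(68 \right)}}{l{\left(23 \right)} + 3631} = \frac{-65 + 68 \left(1 + 2 \cdot 68\right)}{23 \left(1 + 2 \cdot 23\right) + 3631} = \frac{-65 + 68 \left(1 + 136\right)}{23 \left(1 + 46\right) + 3631} = \frac{-65 + 68 \cdot 137}{23 \cdot 47 + 3631} = \frac{-65 + 9316}{1081 + 3631} = \frac{9251}{4712}$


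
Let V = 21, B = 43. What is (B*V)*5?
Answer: 4515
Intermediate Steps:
(B*V)*5 = (43*21)*5 = 903*5 = 4515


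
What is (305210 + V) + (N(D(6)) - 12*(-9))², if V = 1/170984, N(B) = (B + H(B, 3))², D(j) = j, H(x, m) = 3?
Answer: 58293746105/170984 ≈ 3.4093e+5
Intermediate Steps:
N(B) = (3 + B)² (N(B) = (B + 3)² = (3 + B)²)
V = 1/170984 ≈ 5.8485e-6
(305210 + V) + (N(D(6)) - 12*(-9))² = (305210 + 1/170984) + ((3 + 6)² - 12*(-9))² = 52186026641/170984 + (9² + 108)² = 52186026641/170984 + (81 + 108)² = 52186026641/170984 + 189² = 52186026641/170984 + 35721 = 58293746105/170984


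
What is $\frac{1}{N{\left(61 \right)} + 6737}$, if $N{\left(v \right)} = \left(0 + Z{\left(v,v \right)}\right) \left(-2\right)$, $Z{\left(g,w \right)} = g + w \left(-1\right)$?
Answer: $\frac{1}{6737} \approx 0.00014843$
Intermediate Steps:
$Z{\left(g,w \right)} = g - w$
$N{\left(v \right)} = 0$ ($N{\left(v \right)} = \left(0 + \left(v - v\right)\right) \left(-2\right) = \left(0 + 0\right) \left(-2\right) = 0 \left(-2\right) = 0$)
$\frac{1}{N{\left(61 \right)} + 6737} = \frac{1}{0 + 6737} = \frac{1}{6737}$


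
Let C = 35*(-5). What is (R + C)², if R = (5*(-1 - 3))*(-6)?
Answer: 3025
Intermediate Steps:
C = -175
R = 120 (R = (5*(-4))*(-6) = -20*(-6) = 120)
(R + C)² = (120 - 175)² = (-55)² = 3025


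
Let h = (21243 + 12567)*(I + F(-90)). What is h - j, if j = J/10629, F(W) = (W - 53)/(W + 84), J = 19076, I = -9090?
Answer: -3258076511831/10629 ≈ -3.0653e+8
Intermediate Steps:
F(W) = (-53 + W)/(84 + W)
j = 19076/10629 ≈ 1.7947
h = -306527095 (h = (21243 + 12567)*(-9090 + (-53 - 90)/(84 - 90)) = 33810*(-9090 - 143/(-6)) = 33810*(-9090 - ⅙*(-143)) = 33810*(-9090 + 143/6) = 33810*(-54397/6) = -306527095)
h - j = -306527095 - 1*19076/10629 = -306527095 - 19076/10629 = -3258076511831/10629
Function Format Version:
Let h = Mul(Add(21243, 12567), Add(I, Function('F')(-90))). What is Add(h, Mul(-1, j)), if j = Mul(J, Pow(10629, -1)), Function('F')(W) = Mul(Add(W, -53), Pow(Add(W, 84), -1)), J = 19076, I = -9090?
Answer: Rational(-3258076511831, 10629) ≈ -3.0653e+8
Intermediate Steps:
Function('F')(W) = Mul(Pow(Add(84, W), -1), Add(-53, W)) (Function('F')(W) = Mul(Add(-53, W), Pow(Add(84, W), -1)) = Mul(Pow(Add(84, W), -1), Add(-53, W)))
j = Rational(19076, 10629) (j = Mul(19076, Pow(10629, -1)) = Mul(19076, Rational(1, 10629)) = Rational(19076, 10629) ≈ 1.7947)
h = -306527095 (h = Mul(Add(21243, 12567), Add(-9090, Mul(Pow(Add(84, -90), -1), Add(-53, -90)))) = Mul(33810, Add(-9090, Mul(Pow(-6, -1), -143))) = Mul(33810, Add(-9090, Mul(Rational(-1, 6), -143))) = Mul(33810, Add(-9090, Rational(143, 6))) = Mul(33810, Rational(-54397, 6)) = -306527095)
Add(h, Mul(-1, j)) = Add(-306527095, Mul(-1, Rational(19076, 10629))) = Add(-306527095, Rational(-19076, 10629)) = Rational(-3258076511831, 10629)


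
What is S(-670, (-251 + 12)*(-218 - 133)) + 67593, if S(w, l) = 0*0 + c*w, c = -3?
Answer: 69603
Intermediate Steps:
S(w, l) = -3*w (S(w, l) = 0*0 - 3*w = 0 - 3*w = -3*w)
S(-670, (-251 + 12)*(-218 - 133)) + 67593 = -3*(-670) + 67593 = 2010 + 67593 = 69603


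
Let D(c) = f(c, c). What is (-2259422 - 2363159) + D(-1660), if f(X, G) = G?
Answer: -4624241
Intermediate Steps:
D(c) = c
(-2259422 - 2363159) + D(-1660) = (-2259422 - 2363159) - 1660 = -4622581 - 1660 = -4624241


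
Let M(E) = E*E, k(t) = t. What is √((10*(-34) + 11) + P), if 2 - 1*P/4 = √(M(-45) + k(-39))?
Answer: √(-321 - 4*√1986) ≈ 22.344*I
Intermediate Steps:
M(E) = E²
P = 8 - 4*√1986 (P = 8 - 4*√((-45)² - 39) = 8 - 4*√(2025 - 39) = 8 - 4*√1986 ≈ -170.26)
√((10*(-34) + 11) + P) = √((10*(-34) + 11) + (8 - 4*√1986)) = √((-340 + 11) + (8 - 4*√1986)) = √(-329 + (8 - 4*√1986)) = √(-321 - 4*√1986)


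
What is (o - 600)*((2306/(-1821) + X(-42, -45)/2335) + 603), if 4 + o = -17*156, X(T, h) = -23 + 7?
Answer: -8330682622504/4252035 ≈ -1.9592e+6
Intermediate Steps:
X(T, h) = -16
o = -2656 (o = -4 - 17*156 = -4 - 2652 = -2656)
(o - 600)*((2306/(-1821) + X(-42, -45)/2335) + 603) = (-2656 - 600)*((2306/(-1821) - 16/2335) + 603) = -3256*((2306*(-1/1821) - 16*1/2335) + 603) = -3256*((-2306/1821 - 16/2335) + 603) = -3256*(-5413646/4252035 + 603) = -3256*2558563459/4252035 = -8330682622504/4252035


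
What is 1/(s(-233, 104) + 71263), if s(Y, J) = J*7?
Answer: 1/71991 ≈ 1.3891e-5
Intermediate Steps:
s(Y, J) = 7*J
1/(s(-233, 104) + 71263) = 1/(7*104 + 71263) = 1/(728 + 71263) = 1/71991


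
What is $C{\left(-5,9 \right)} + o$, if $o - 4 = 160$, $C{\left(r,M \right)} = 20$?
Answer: $184$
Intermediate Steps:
$o = 164$ ($o = 4 + 160 = 164$)
$C{\left(-5,9 \right)} + o = 20 + 164 = 184$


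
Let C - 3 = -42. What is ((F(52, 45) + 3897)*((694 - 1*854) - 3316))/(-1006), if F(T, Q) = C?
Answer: 6705204/503 ≈ 13330.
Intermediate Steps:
C = -39 (C = 3 - 42 = -39)
F(T, Q) = -39
((F(52, 45) + 3897)*((694 - 1*854) - 3316))/(-1006) = ((-39 + 3897)*((694 - 1*854) - 3316))/(-1006) = (3858*((694 - 854) - 3316))*(-1/1006) = (3858*(-160 - 3316))*(-1/1006) = (3858*(-3476))*(-1/1006) = -13410408*(-1/1006) = 6705204/503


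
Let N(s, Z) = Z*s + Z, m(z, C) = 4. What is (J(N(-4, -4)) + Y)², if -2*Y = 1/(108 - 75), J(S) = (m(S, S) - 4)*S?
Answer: 1/4356 ≈ 0.00022957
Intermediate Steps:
N(s, Z) = Z + Z*s
J(S) = 0 (J(S) = (4 - 4)*S = 0*S = 0)
Y = -1/66 (Y = -1/(2*(108 - 75)) = -½/33 = -½*1/33 = -1/66 ≈ -0.015152)
(J(N(-4, -4)) + Y)² = (0 - 1/66)² = (-1/66)² = 1/4356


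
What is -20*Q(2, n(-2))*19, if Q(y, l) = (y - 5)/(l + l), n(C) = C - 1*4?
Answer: -95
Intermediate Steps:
n(C) = -4 + C (n(C) = C - 4 = -4 + C)
Q(y, l) = (-5 + y)/(2*l) (Q(y, l) = (-5 + y)/((2*l)) = (-5 + y)*(1/(2*l)) = (-5 + y)/(2*l))
-20*Q(2, n(-2))*19 = -10*(-5 + 2)/(-4 - 2)*19 = -10*(-3)/(-6)*19 = -10*(-1)*(-3)/6*19 = -20*¼*19 = -5*19 = -95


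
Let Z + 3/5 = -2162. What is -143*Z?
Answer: 1546259/5 ≈ 3.0925e+5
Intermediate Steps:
Z = -10813/5 (Z = -⅗ - 2162 = -10813/5 ≈ -2162.6)
-143*Z = -143*(-10813/5) = 1546259/5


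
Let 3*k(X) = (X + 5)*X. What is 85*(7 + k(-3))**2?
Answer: 2125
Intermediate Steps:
k(X) = X*(5 + X)/3 (k(X) = ((X + 5)*X)/3 = ((5 + X)*X)/3 = (X*(5 + X))/3 = X*(5 + X)/3)
85*(7 + k(-3))**2 = 85*(7 + (1/3)*(-3)*(5 - 3))**2 = 85*(7 + (1/3)*(-3)*2)**2 = 85*(7 - 2)**2 = 85*5**2 = 85*25 = 2125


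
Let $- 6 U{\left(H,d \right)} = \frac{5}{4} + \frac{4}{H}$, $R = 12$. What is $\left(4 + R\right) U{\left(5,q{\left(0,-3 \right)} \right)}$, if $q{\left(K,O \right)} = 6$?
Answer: $- \frac{82}{15} \approx -5.4667$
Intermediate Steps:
$U{\left(H,d \right)} = - \frac{5}{24} - \frac{2}{3 H}$ ($U{\left(H,d \right)} = - \frac{\frac{5}{4} + \frac{4}{H}}{6} = - \frac{5}{24} - \frac{2}{3 H}$)
$\left(4 + R\right) U{\left(5,q{\left(0,-3 \right)} \right)} = \left(4 + 12\right) \frac{-16 - 25}{24 \cdot 5} = 16 \cdot \frac{1}{24} \cdot \frac{1}{5} \left(-16 - 25\right) = 16 \cdot \frac{1}{24} \cdot \frac{1}{5} \left(-41\right) = 16 \left(- \frac{41}{120}\right) = - \frac{82}{15}$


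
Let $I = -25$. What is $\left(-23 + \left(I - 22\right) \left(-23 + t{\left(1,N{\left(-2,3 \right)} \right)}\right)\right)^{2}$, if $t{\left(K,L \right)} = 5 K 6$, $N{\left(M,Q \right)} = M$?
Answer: $123904$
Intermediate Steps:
$t{\left(K,L \right)} = 30 K$
$\left(-23 + \left(I - 22\right) \left(-23 + t{\left(1,N{\left(-2,3 \right)} \right)}\right)\right)^{2} = \left(-23 + \left(-25 - 22\right) \left(-23 + 30 \cdot 1\right)\right)^{2} = \left(-23 - 47 \left(-23 + 30\right)\right)^{2} = \left(-23 - 329\right)^{2} = \left(-352\right)^{2} = 123904$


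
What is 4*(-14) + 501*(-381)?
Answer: -190937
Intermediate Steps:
4*(-14) + 501*(-381) = -56 - 190881 = -190937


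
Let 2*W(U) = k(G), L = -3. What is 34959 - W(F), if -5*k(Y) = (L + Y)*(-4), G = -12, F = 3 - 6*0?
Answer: 34965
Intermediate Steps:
F = 3 (F = 3 + 0 = 3)
k(Y) = -12/5 + 4*Y/5 (k(Y) = -(-3 + Y)*(-4)/5 = -(12 - 4*Y)/5 = -12/5 + 4*Y/5)
W(U) = -6 (W(U) = (-12/5 + (⅘)*(-12))/2 = (-12/5 - 48/5)/2 = (½)*(-12) = -6)
34959 - W(F) = 34959 - 1*(-6) = 34959 + 6 = 34965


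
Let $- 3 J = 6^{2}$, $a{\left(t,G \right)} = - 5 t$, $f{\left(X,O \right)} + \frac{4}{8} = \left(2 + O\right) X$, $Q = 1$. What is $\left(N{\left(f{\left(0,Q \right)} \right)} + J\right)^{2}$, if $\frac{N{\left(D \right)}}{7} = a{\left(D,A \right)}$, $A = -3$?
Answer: $\frac{121}{4} \approx 30.25$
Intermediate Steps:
$f{\left(X,O \right)} = - \frac{1}{2} + X \left(2 + O\right)$ ($f{\left(X,O \right)} = - \frac{1}{2} + \left(2 + O\right) X = - \frac{1}{2} + X \left(2 + O\right)$)
$J = -12$ ($J = - \frac{6^{2}}{3} = \left(- \frac{1}{3}\right) 36 = -12$)
$N{\left(D \right)} = - 35 D$ ($N{\left(D \right)} = 7 \left(- 5 D\right) = - 35 D$)
$\left(N{\left(f{\left(0,Q \right)} \right)} + J\right)^{2} = \left(- 35 \left(- \frac{1}{2} + 2 \cdot 0 + 1 \cdot 0\right) - 12\right)^{2} = \left(- 35 \left(- \frac{1}{2} + 0 + 0\right) - 12\right)^{2} = \left(\left(-35\right) \left(- \frac{1}{2}\right) - 12\right)^{2} = \left(\frac{35}{2} - 12\right)^{2} = \left(\frac{11}{2}\right)^{2} = \frac{121}{4}$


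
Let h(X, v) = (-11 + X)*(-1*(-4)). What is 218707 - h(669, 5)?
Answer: 216075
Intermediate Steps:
h(X, v) = -44 + 4*X (h(X, v) = (-11 + X)*4 = -44 + 4*X)
218707 - h(669, 5) = 218707 - (-44 + 4*669) = 218707 - (-44 + 2676) = 218707 - 1*2632 = 218707 - 2632 = 216075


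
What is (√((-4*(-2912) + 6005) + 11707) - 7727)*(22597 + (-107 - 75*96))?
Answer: -118145830 + 61160*√1835 ≈ -1.1553e+8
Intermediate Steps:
(√((-4*(-2912) + 6005) + 11707) - 7727)*(22597 + (-107 - 75*96)) = (√((11648 + 6005) + 11707) - 7727)*(22597 + (-107 - 7200)) = (√(17653 + 11707) - 7727)*(22597 - 7307) = (√29360 - 7727)*15290 = (4*√1835 - 7727)*15290 = (-7727 + 4*√1835)*15290 = -118145830 + 61160*√1835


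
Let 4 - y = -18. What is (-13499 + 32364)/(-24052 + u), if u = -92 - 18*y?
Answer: -3773/4908 ≈ -0.76874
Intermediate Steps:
y = 22 (y = 4 - 1*(-18) = 4 + 18 = 22)
u = -488 (u = -92 - 18*22 = -92 - 396 = -488)
(-13499 + 32364)/(-24052 + u) = (-13499 + 32364)/(-24052 - 488) = 18865/(-24540) = 18865*(-1/24540) = -3773/4908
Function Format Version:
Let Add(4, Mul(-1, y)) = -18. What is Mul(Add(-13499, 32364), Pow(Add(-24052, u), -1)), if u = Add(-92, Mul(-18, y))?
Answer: Rational(-3773, 4908) ≈ -0.76874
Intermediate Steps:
y = 22 (y = Add(4, Mul(-1, -18)) = Add(4, 18) = 22)
u = -488 (u = Add(-92, Mul(-18, 22)) = Add(-92, -396) = -488)
Mul(Add(-13499, 32364), Pow(Add(-24052, u), -1)) = Mul(Add(-13499, 32364), Pow(Add(-24052, -488), -1)) = Mul(18865, Pow(-24540, -1)) = Mul(18865, Rational(-1, 24540)) = Rational(-3773, 4908)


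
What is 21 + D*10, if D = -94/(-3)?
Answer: 1003/3 ≈ 334.33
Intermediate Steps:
D = 94/3 (D = -94*(-⅓) = 94/3 ≈ 31.333)
21 + D*10 = 21 + (94/3)*10 = 21 + 940/3 = 1003/3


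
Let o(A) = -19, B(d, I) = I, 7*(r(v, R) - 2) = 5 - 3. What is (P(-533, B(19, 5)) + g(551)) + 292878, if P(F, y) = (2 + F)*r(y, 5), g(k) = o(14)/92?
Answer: 187831667/644 ≈ 2.9166e+5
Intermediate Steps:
r(v, R) = 16/7 (r(v, R) = 2 + (5 - 3)/7 = 2 + (1/7)*2 = 2 + 2/7 = 16/7)
g(k) = -19/92
P(F, y) = 32/7 + 16*F/7 (P(F, y) = (2 + F)*(16/7) = 32/7 + 16*F/7)
(P(-533, B(19, 5)) + g(551)) + 292878 = ((32/7 + (16/7)*(-533)) - 19/92) + 292878 = ((32/7 - 8528/7) - 19/92) + 292878 = (-8496/7 - 19/92) + 292878 = -781765/644 + 292878 = 187831667/644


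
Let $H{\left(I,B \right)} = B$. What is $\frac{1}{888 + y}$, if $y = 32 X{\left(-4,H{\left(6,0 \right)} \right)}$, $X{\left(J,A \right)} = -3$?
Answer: $\frac{1}{792} \approx 0.0012626$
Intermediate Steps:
$y = -96$ ($y = 32 \left(-3\right) = -96$)
$\frac{1}{888 + y} = \frac{1}{888 - 96} = \frac{1}{792}$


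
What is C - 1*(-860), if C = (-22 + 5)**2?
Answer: 1149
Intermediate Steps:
C = 289 (C = (-17)**2 = 289)
C - 1*(-860) = 289 - 1*(-860) = 289 + 860 = 1149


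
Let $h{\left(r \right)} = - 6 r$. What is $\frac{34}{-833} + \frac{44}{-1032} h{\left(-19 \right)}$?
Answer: $- \frac{10327}{2107} \approx -4.9013$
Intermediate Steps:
$\frac{34}{-833} + \frac{44}{-1032} h{\left(-19 \right)} = \frac{34}{-833} + \frac{44}{-1032} \left(\left(-6\right) \left(-19\right)\right) = 34 \left(- \frac{1}{833}\right) + 44 \left(- \frac{1}{1032}\right) 114 = - \frac{2}{49} - \frac{209}{43} = - \frac{10327}{2107}$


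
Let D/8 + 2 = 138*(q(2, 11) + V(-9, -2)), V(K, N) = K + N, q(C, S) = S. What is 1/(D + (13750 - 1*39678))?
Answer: -1/25944 ≈ -3.8545e-5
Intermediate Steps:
D = -16 (D = -16 + 8*(138*(11 + (-9 - 2))) = -16 + 8*(138*(11 - 11)) = -16 + 8*(138*0) = -16 + 8*0 = -16 + 0 = -16)
1/(D + (13750 - 1*39678)) = 1/(-16 + (13750 - 1*39678)) = 1/(-16 + (13750 - 39678)) = 1/(-16 - 25928) = 1/(-25944) = -1/25944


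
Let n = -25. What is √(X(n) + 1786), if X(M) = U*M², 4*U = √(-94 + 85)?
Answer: √(7144 + 1875*I)/2 ≈ 42.617 + 5.4995*I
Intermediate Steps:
U = 3*I/4 (U = √(-94 + 85)/4 = √(-9)/4 = (3*I)/4 = 3*I/4 ≈ 0.75*I)
X(M) = 3*I*M²/4 (X(M) = (3*I/4)*M² = 3*I*M²/4)
√(X(n) + 1786) = √((¾)*I*(-25)² + 1786) = √((¾)*I*625 + 1786) = √(1875*I/4 + 1786) = √(1786 + 1875*I/4)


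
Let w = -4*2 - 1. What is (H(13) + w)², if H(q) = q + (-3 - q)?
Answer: 144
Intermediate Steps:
w = -9 (w = -8 - 1 = -9)
H(q) = -3
(H(13) + w)² = (-3 - 9)² = (-12)² = 144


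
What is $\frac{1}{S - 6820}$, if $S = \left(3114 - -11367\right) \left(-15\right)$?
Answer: $- \frac{1}{224035} \approx -4.4636 \cdot 10^{-6}$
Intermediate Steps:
$S = -217215$ ($S = \left(3114 + 11367\right) \left(-15\right) = 14481 \left(-15\right) = -217215$)
$\frac{1}{S - 6820} = \frac{1}{-217215 - 6820} = \frac{1}{-224035} = - \frac{1}{224035}$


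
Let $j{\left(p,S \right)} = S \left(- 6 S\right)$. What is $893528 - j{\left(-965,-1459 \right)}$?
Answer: $13665614$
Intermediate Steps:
$j{\left(p,S \right)} = - 6 S^{2}$
$893528 - j{\left(-965,-1459 \right)} = 893528 - - 6 \left(-1459\right)^{2} = 893528 - \left(-6\right) 2128681 = 893528 - -12772086 = 893528 + 12772086 = 13665614$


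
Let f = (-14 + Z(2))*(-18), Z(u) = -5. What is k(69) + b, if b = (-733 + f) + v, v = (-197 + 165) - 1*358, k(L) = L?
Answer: -712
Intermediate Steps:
v = -390 (v = -32 - 358 = -390)
f = 342 (f = (-14 - 5)*(-18) = -19*(-18) = 342)
b = -781 (b = (-733 + 342) - 390 = -391 - 390 = -781)
k(69) + b = 69 - 781 = -712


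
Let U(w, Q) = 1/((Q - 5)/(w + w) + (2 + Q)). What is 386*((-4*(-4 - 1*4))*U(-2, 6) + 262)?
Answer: 3184500/31 ≈ 1.0273e+5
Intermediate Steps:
U(w, Q) = 1/(2 + Q + (-5 + Q)/(2*w)) (U(w, Q) = 1/((-5 + Q)/((2*w)) + (2 + Q)) = 1/((-5 + Q)*(1/(2*w)) + (2 + Q)) = 1/((-5 + Q)/(2*w) + (2 + Q)) = 1/(2 + Q + (-5 + Q)/(2*w)))
386*((-4*(-4 - 1*4))*U(-2, 6) + 262) = 386*((-4*(-4 - 1*4))*(2*(-2)/(-5 + 6 + 4*(-2) + 2*6*(-2))) + 262) = 386*((-4*(-4 - 4))*(2*(-2)/(-5 + 6 - 8 - 24)) + 262) = 386*((-4*(-8))*(2*(-2)/(-31)) + 262) = 386*(32*(2*(-2)*(-1/31)) + 262) = 386*(32*(4/31) + 262) = 386*(128/31 + 262) = 386*(8250/31) = 3184500/31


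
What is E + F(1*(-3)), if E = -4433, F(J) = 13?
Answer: -4420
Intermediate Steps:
E + F(1*(-3)) = -4433 + 13 = -4420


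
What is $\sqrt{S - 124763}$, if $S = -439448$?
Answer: $i \sqrt{564211} \approx 751.14 i$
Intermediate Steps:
$\sqrt{S - 124763} = \sqrt{-439448 - 124763} = \sqrt{-564211} = i \sqrt{564211}$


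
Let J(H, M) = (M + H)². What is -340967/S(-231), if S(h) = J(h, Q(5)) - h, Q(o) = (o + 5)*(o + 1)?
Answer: -340967/29472 ≈ -11.569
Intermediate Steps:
Q(o) = (1 + o)*(5 + o) (Q(o) = (5 + o)*(1 + o) = (1 + o)*(5 + o))
J(H, M) = (H + M)²
S(h) = (60 + h)² - h (S(h) = (h + (5 + 5² + 6*5))² - h = (h + (5 + 25 + 30))² - h = (h + 60)² - h = (60 + h)² - h)
-340967/S(-231) = -340967/((60 - 231)² - 1*(-231)) = -340967/((-171)² + 231) = -340967/(29241 + 231) = -340967/29472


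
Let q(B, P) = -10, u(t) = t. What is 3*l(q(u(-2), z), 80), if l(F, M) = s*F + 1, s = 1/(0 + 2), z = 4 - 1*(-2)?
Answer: -12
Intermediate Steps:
z = 6 (z = 4 + 2 = 6)
s = ½ (s = 1/2 = ½ ≈ 0.50000)
l(F, M) = 1 + F/2 (l(F, M) = F/2 + 1 = 1 + F/2)
3*l(q(u(-2), z), 80) = 3*(1 + (½)*(-10)) = 3*(1 - 5) = 3*(-4) = -12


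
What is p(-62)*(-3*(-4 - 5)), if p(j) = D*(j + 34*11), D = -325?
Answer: -2737800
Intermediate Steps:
p(j) = -121550 - 325*j (p(j) = -325*(j + 34*11) = -325*(j + 374) = -325*(374 + j) = -121550 - 325*j)
p(-62)*(-3*(-4 - 5)) = (-121550 - 325*(-62))*(-3*(-4 - 5)) = (-121550 + 20150)*(-3*(-9)) = -101400*27 = -2737800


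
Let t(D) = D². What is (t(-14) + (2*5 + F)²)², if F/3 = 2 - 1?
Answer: 133225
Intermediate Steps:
F = 3 (F = 3*(2 - 1) = 3*1 = 3)
(t(-14) + (2*5 + F)²)² = ((-14)² + (2*5 + 3)²)² = (196 + (10 + 3)²)² = (196 + 13²)² = (196 + 169)² = 365² = 133225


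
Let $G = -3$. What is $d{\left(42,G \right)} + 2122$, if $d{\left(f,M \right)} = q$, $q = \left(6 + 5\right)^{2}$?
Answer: $2243$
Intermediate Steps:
$q = 121$ ($q = 11^{2} = 121$)
$d{\left(f,M \right)} = 121$
$d{\left(42,G \right)} + 2122 = 121 + 2122 = 2243$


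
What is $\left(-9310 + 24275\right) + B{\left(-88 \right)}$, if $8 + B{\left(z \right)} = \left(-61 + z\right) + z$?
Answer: $14720$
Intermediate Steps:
$B{\left(z \right)} = -69 + 2 z$ ($B{\left(z \right)} = -8 + \left(\left(-61 + z\right) + z\right) = -8 + \left(-61 + 2 z\right) = -69 + 2 z$)
$\left(-9310 + 24275\right) + B{\left(-88 \right)} = \left(-9310 + 24275\right) + \left(-69 + 2 \left(-88\right)\right) = 14965 - 245 = 14720$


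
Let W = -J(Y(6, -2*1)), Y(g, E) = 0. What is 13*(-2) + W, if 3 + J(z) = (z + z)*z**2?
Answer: -23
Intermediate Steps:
J(z) = -3 + 2*z**3 (J(z) = -3 + (z + z)*z**2 = -3 + (2*z)*z**2 = -3 + 2*z**3)
W = 3 (W = -(-3 + 2*0**3) = -(-3 + 2*0) = -(-3 + 0) = -1*(-3) = 3)
13*(-2) + W = 13*(-2) + 3 = -26 + 3 = -23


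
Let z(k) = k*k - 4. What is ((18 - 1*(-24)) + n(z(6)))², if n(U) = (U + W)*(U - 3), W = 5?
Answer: 1243225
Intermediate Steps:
z(k) = -4 + k² (z(k) = k² - 4 = -4 + k²)
n(U) = (-3 + U)*(5 + U) (n(U) = (U + 5)*(U - 3) = (5 + U)*(-3 + U) = (-3 + U)*(5 + U))
((18 - 1*(-24)) + n(z(6)))² = ((18 - 1*(-24)) + (-15 + (-4 + 6²)² + 2*(-4 + 6²)))² = ((18 + 24) + (-15 + (-4 + 36)² + 2*(-4 + 36)))² = (42 + (-15 + 32² + 2*32))² = (42 + (-15 + 1024 + 64))² = (42 + 1073)² = 1115² = 1243225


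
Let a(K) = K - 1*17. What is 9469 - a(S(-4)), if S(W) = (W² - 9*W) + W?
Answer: 9438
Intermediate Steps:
S(W) = W² - 8*W
a(K) = -17 + K (a(K) = K - 17 = -17 + K)
9469 - a(S(-4)) = 9469 - (-17 - 4*(-8 - 4)) = 9469 - (-17 - 4*(-12)) = 9469 - (-17 + 48) = 9469 - 1*31 = 9469 - 31 = 9438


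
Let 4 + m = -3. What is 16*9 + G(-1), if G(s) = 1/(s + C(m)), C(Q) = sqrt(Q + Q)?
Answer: (143*I + 144*sqrt(14))/(I + sqrt(14)) ≈ 143.93 - 0.24944*I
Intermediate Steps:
m = -7 (m = -4 - 3 = -7)
C(Q) = sqrt(2)*sqrt(Q) (C(Q) = sqrt(2*Q) = sqrt(2)*sqrt(Q))
G(s) = 1/(s + I*sqrt(14)) (G(s) = 1/(s + sqrt(2)*sqrt(-7)) = 1/(s + sqrt(2)*(I*sqrt(7))) = 1/(s + I*sqrt(14)))
16*9 + G(-1) = 16*9 + 1/(-1 + I*sqrt(14)) = 144 + 1/(-1 + I*sqrt(14))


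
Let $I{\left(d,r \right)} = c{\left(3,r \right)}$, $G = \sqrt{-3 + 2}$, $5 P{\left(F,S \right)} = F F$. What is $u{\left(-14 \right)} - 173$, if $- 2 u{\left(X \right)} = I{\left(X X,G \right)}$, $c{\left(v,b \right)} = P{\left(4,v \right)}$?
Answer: $- \frac{873}{5} \approx -174.6$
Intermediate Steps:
$P{\left(F,S \right)} = \frac{F^{2}}{5}$ ($P{\left(F,S \right)} = \frac{F F}{5} = \frac{F^{2}}{5}$)
$c{\left(v,b \right)} = \frac{16}{5}$ ($c{\left(v,b \right)} = \frac{4^{2}}{5} = \frac{1}{5} \cdot 16 = \frac{16}{5}$)
$G = i$ ($G = \sqrt{-1} = i \approx 1.0 i$)
$I{\left(d,r \right)} = \frac{16}{5}$
$u{\left(X \right)} = - \frac{8}{5}$ ($u{\left(X \right)} = \left(- \frac{1}{2}\right) \frac{16}{5} = - \frac{8}{5}$)
$u{\left(-14 \right)} - 173 = - \frac{8}{5} - 173 = - \frac{873}{5}$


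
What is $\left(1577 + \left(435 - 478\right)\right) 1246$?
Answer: $1911364$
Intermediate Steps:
$\left(1577 + \left(435 - 478\right)\right) 1246 = \left(1577 - 43\right) 1246 = 1534 \cdot 1246 = 1911364$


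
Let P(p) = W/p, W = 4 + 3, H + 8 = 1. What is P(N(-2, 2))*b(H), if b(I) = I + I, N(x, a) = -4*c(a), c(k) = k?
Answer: 49/4 ≈ 12.250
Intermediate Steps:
H = -7 (H = -8 + 1 = -7)
W = 7
N(x, a) = -4*a
P(p) = 7/p
b(I) = 2*I
P(N(-2, 2))*b(H) = (7/((-4*2)))*(2*(-7)) = (7/(-8))*(-14) = (7*(-1/8))*(-14) = -7/8*(-14) = 49/4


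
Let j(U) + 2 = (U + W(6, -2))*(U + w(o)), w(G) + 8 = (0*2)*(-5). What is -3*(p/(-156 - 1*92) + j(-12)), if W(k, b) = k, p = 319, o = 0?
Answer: -86835/248 ≈ -350.14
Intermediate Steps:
w(G) = -8 (w(G) = -8 + (0*2)*(-5) = -8 + 0*(-5) = -8 + 0 = -8)
j(U) = -2 + (-8 + U)*(6 + U) (j(U) = -2 + (U + 6)*(U - 8) = -2 + (6 + U)*(-8 + U) = -2 + (-8 + U)*(6 + U))
-3*(p/(-156 - 1*92) + j(-12)) = -3*(319/(-156 - 1*92) + (-50 + (-12)² - 2*(-12))) = -3*(319/(-156 - 92) + (-50 + 144 + 24)) = -3*(319/(-248) + 118) = -3*(319*(-1/248) + 118) = -3*(-319/248 + 118) = -3*28945/248 = -86835/248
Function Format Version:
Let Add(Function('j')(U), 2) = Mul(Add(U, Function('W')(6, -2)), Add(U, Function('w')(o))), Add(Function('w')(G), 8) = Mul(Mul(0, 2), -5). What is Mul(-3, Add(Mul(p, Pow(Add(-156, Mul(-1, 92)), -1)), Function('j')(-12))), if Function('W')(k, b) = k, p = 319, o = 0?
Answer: Rational(-86835, 248) ≈ -350.14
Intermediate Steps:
Function('w')(G) = -8 (Function('w')(G) = Add(-8, Mul(Mul(0, 2), -5)) = Add(-8, Mul(0, -5)) = Add(-8, 0) = -8)
Function('j')(U) = Add(-2, Mul(Add(-8, U), Add(6, U))) (Function('j')(U) = Add(-2, Mul(Add(U, 6), Add(U, -8))) = Add(-2, Mul(Add(6, U), Add(-8, U))) = Add(-2, Mul(Add(-8, U), Add(6, U))))
Mul(-3, Add(Mul(p, Pow(Add(-156, Mul(-1, 92)), -1)), Function('j')(-12))) = Mul(-3, Add(Mul(319, Pow(Add(-156, Mul(-1, 92)), -1)), Add(-50, Pow(-12, 2), Mul(-2, -12)))) = Mul(-3, Add(Mul(319, Pow(Add(-156, -92), -1)), Add(-50, 144, 24))) = Mul(-3, Add(Mul(319, Pow(-248, -1)), 118)) = Mul(-3, Add(Mul(319, Rational(-1, 248)), 118)) = Mul(-3, Add(Rational(-319, 248), 118)) = Mul(-3, Rational(28945, 248)) = Rational(-86835, 248)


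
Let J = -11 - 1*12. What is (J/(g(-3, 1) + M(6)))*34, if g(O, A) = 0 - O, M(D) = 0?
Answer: -782/3 ≈ -260.67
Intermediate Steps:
g(O, A) = -O
J = -23 (J = -11 - 12 = -23)
(J/(g(-3, 1) + M(6)))*34 = -23/(-1*(-3) + 0)*34 = -23/(3 + 0)*34 = -23/3*34 = -782/3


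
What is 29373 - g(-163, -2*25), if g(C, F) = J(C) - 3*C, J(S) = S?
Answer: 29047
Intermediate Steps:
g(C, F) = -2*C (g(C, F) = C - 3*C = -2*C)
29373 - g(-163, -2*25) = 29373 - (-2)*(-163) = 29373 - 1*326 = 29373 - 326 = 29047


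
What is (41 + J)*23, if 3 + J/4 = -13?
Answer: -529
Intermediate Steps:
J = -64 (J = -12 + 4*(-13) = -12 - 52 = -64)
(41 + J)*23 = (41 - 64)*23 = -23*23 = -529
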